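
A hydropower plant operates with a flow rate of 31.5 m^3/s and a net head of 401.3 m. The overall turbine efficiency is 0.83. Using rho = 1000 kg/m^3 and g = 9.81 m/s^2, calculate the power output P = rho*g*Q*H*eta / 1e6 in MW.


P = 1000 * 9.81 * 31.5 * 401.3 * 0.83 / 1e6 = 102.9264 MW


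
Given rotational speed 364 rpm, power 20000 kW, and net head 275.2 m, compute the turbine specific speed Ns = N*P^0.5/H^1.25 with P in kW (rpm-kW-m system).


Ns = 364 * 20000^0.5 / 275.2^1.25 = 45.9257


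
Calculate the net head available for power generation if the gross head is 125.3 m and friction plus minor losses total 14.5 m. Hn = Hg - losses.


Hn = 125.3 - 14.5 = 110.8000 m


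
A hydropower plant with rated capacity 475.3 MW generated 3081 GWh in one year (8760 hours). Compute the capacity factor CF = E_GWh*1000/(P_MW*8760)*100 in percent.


CF = 3081 * 1000 / (475.3 * 8760) * 100 = 73.9980 %


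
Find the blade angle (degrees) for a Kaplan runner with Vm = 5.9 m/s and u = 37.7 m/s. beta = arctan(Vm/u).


beta = arctan(5.9 / 37.7) = 8.8946 degrees


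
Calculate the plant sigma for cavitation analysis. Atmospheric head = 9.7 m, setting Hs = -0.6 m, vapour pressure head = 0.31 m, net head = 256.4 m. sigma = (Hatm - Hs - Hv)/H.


sigma = (9.7 - (-0.6) - 0.31) / 256.4 = 0.0390


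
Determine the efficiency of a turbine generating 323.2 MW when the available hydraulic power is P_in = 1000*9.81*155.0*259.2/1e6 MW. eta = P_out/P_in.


P_in = 1000 * 9.81 * 155.0 * 259.2 / 1e6 = 394.1266 MW
eta = 323.2 / 394.1266 = 0.8200


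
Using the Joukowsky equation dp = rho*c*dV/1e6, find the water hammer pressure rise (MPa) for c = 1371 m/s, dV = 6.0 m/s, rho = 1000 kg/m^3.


dp = 1000 * 1371 * 6.0 / 1e6 = 8.2260 MPa


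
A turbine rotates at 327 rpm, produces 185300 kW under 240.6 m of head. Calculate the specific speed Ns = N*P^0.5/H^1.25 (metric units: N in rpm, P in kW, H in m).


Ns = 327 * 185300^0.5 / 240.6^1.25 = 148.5477


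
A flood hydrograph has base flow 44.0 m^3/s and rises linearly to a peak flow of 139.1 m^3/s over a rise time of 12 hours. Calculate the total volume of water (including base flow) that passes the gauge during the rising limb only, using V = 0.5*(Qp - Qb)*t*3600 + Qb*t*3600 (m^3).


V = 0.5*(139.1 - 44.0)*12*3600 + 44.0*12*3600 = 3.9550e+06 m^3


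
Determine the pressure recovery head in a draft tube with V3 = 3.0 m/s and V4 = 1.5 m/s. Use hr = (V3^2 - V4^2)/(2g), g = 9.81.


hr = (3.0^2 - 1.5^2) / (2*9.81) = 0.3440 m


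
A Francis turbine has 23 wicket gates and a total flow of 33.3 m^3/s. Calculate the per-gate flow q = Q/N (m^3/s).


q = 33.3 / 23 = 1.4478 m^3/s


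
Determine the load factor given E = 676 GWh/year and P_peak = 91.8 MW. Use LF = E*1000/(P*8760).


LF = 676 * 1000 / (91.8 * 8760) = 0.8406


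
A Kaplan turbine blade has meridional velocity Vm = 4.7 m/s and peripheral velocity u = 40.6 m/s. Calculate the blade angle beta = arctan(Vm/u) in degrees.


beta = arctan(4.7 / 40.6) = 6.6034 degrees


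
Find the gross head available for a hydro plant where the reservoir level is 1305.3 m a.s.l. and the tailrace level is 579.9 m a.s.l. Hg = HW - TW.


Hg = 1305.3 - 579.9 = 725.4000 m


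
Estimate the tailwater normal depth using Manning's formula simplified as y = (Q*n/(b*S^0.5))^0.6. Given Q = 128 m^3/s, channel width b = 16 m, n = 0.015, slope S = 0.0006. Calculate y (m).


y = (128 * 0.015 / (16 * 0.0006^0.5))^0.6 = 2.5946 m


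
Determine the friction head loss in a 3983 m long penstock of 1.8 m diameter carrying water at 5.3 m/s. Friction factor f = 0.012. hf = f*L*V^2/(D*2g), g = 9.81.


hf = 0.012 * 3983 * 5.3^2 / (1.8 * 2 * 9.81) = 38.0165 m


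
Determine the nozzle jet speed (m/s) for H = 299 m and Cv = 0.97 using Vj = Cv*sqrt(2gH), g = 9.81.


Vj = 0.97 * sqrt(2*9.81*299) = 74.2945 m/s


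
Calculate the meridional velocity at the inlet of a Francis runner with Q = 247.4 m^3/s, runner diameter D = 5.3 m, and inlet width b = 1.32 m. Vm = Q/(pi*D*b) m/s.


Vm = 247.4 / (pi * 5.3 * 1.32) = 11.2564 m/s


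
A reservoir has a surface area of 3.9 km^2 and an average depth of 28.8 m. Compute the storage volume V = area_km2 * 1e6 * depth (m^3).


V = 3.9 * 1e6 * 28.8 = 1.1232e+08 m^3


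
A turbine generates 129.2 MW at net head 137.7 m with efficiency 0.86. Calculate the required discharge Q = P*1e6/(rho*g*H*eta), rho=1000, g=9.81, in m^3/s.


Q = 129.2 * 1e6 / (1000 * 9.81 * 137.7 * 0.86) = 111.2144 m^3/s


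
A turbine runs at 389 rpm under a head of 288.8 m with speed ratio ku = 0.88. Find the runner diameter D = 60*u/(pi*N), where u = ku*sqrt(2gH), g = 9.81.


u = 0.88 * sqrt(2*9.81*288.8) = 66.2416 m/s
D = 60 * 66.2416 / (pi * 389) = 3.2522 m


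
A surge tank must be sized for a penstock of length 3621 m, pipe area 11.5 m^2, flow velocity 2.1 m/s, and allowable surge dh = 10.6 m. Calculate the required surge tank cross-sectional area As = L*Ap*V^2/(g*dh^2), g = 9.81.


As = 3621 * 11.5 * 2.1^2 / (9.81 * 10.6^2) = 166.6035 m^2


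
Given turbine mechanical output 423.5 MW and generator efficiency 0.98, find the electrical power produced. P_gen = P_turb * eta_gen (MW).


P_gen = 423.5 * 0.98 = 415.0300 MW


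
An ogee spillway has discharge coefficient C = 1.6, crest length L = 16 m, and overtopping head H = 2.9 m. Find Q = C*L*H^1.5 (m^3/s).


Q = 1.6 * 16 * 2.9^1.5 = 126.4262 m^3/s


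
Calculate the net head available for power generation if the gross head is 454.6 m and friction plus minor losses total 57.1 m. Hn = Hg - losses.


Hn = 454.6 - 57.1 = 397.5000 m


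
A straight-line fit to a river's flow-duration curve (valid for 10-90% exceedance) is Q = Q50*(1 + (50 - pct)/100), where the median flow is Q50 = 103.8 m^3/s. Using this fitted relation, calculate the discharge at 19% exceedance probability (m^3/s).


Q = 103.8 * (1 + (50 - 19)/100) = 135.9780 m^3/s


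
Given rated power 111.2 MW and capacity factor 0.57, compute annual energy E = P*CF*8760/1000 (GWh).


E = 111.2 * 0.57 * 8760 / 1000 = 555.2438 GWh


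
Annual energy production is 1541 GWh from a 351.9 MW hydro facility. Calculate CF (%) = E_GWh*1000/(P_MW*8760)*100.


CF = 1541 * 1000 / (351.9 * 8760) * 100 = 49.9896 %


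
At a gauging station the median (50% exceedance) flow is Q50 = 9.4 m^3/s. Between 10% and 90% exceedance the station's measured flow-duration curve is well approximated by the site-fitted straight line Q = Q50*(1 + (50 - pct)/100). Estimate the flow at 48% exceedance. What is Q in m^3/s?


Q = 9.4 * (1 + (50 - 48)/100) = 9.5880 m^3/s


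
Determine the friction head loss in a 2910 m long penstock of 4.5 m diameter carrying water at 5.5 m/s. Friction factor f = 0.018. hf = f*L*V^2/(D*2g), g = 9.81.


hf = 0.018 * 2910 * 5.5^2 / (4.5 * 2 * 9.81) = 17.9465 m


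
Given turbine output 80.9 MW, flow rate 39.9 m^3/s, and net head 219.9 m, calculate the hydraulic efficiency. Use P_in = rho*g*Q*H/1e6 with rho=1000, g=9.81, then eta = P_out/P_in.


P_in = 1000 * 9.81 * 39.9 * 219.9 / 1e6 = 86.0730 MW
eta = 80.9 / 86.0730 = 0.9399


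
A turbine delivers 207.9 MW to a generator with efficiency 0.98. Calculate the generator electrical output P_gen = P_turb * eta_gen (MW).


P_gen = 207.9 * 0.98 = 203.7420 MW


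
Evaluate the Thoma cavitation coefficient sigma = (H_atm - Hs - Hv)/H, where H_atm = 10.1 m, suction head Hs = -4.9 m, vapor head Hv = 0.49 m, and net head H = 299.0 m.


sigma = (10.1 - (-4.9) - 0.49) / 299.0 = 0.0485


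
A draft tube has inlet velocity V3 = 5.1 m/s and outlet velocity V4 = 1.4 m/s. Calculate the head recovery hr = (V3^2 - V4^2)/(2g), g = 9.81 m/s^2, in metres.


hr = (5.1^2 - 1.4^2) / (2*9.81) = 1.2258 m


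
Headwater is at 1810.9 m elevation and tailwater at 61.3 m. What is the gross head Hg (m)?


Hg = 1810.9 - 61.3 = 1749.6000 m


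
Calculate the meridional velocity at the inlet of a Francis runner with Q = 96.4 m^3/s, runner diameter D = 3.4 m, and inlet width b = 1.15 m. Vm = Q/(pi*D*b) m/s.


Vm = 96.4 / (pi * 3.4 * 1.15) = 7.8478 m/s


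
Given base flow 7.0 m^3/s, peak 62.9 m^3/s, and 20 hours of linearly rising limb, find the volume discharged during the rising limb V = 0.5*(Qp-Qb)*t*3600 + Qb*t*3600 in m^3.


V = 0.5*(62.9 - 7.0)*20*3600 + 7.0*20*3600 = 2.5164e+06 m^3


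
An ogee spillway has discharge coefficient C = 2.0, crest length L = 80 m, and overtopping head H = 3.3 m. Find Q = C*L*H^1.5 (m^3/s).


Q = 2.0 * 80 * 3.3^1.5 = 959.1596 m^3/s


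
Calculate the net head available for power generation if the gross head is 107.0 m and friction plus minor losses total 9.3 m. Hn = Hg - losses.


Hn = 107.0 - 9.3 = 97.7000 m


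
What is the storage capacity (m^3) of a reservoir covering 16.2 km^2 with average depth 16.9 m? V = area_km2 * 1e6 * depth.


V = 16.2 * 1e6 * 16.9 = 2.7378e+08 m^3


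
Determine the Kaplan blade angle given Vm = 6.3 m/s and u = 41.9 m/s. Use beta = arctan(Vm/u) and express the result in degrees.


beta = arctan(6.3 / 41.9) = 8.5508 degrees


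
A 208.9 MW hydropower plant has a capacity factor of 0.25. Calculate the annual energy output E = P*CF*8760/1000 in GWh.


E = 208.9 * 0.25 * 8760 / 1000 = 457.4910 GWh


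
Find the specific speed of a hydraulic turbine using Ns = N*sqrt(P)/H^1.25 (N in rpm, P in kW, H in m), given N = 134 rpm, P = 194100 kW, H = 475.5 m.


Ns = 134 * 194100^0.5 / 475.5^1.25 = 26.5876


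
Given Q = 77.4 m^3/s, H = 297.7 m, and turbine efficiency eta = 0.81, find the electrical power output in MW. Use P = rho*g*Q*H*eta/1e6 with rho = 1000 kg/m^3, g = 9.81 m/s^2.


P = 1000 * 9.81 * 77.4 * 297.7 * 0.81 / 1e6 = 183.0939 MW


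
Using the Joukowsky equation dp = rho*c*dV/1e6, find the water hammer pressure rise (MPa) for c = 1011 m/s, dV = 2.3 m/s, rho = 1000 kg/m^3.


dp = 1000 * 1011 * 2.3 / 1e6 = 2.3253 MPa


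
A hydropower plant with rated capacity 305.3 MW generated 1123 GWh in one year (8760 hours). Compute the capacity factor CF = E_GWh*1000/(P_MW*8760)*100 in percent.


CF = 1123 * 1000 / (305.3 * 8760) * 100 = 41.9903 %


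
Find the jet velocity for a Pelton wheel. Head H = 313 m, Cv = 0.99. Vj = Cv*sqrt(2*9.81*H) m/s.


Vj = 0.99 * sqrt(2*9.81*313) = 77.5813 m/s


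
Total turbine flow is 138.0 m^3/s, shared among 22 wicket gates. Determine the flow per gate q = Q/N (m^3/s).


q = 138.0 / 22 = 6.2727 m^3/s


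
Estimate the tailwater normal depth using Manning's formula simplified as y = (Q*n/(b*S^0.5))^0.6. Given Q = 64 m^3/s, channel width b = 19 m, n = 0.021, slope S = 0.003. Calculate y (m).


y = (64 * 0.021 / (19 * 0.003^0.5))^0.6 = 1.1659 m


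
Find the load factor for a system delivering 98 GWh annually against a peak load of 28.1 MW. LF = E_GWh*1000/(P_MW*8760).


LF = 98 * 1000 / (28.1 * 8760) = 0.3981


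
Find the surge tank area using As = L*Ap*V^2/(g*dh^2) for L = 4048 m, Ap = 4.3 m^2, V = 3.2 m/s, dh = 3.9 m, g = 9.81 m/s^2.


As = 4048 * 4.3 * 3.2^2 / (9.81 * 3.9^2) = 1194.5675 m^2


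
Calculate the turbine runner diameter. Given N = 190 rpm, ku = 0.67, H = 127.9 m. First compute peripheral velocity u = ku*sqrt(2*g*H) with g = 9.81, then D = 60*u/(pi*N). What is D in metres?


u = 0.67 * sqrt(2*9.81*127.9) = 33.5629 m/s
D = 60 * 33.5629 / (pi * 190) = 3.3737 m


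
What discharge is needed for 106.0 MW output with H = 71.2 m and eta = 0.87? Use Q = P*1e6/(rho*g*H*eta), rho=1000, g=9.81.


Q = 106.0 * 1e6 / (1000 * 9.81 * 71.2 * 0.87) = 174.4366 m^3/s


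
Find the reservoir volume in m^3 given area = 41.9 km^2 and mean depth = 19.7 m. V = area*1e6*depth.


V = 41.9 * 1e6 * 19.7 = 8.2543e+08 m^3


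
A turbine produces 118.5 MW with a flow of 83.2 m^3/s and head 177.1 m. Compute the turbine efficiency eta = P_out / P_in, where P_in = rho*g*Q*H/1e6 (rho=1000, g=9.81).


P_in = 1000 * 9.81 * 83.2 * 177.1 / 1e6 = 144.5476 MW
eta = 118.5 / 144.5476 = 0.8198


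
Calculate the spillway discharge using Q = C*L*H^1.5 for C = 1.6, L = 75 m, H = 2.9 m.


Q = 1.6 * 75 * 2.9^1.5 = 592.6226 m^3/s


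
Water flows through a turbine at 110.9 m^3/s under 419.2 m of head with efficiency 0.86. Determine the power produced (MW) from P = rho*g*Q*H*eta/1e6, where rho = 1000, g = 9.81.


P = 1000 * 9.81 * 110.9 * 419.2 * 0.86 / 1e6 = 392.2115 MW


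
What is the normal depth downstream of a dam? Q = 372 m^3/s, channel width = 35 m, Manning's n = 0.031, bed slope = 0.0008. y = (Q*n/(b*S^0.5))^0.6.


y = (372 * 0.031 / (35 * 0.0008^0.5))^0.6 = 4.3629 m


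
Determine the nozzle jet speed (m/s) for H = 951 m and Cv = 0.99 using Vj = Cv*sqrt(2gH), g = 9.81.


Vj = 0.99 * sqrt(2*9.81*951) = 135.2306 m/s


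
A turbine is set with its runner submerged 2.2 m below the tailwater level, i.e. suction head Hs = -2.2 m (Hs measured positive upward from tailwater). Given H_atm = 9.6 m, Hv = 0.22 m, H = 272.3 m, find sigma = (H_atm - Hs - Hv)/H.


sigma = (9.6 - (-2.2) - 0.22) / 272.3 = 0.0425


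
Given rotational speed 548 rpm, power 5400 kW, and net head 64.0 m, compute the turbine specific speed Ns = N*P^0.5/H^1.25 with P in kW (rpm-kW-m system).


Ns = 548 * 5400^0.5 / 64.0^1.25 = 222.4603


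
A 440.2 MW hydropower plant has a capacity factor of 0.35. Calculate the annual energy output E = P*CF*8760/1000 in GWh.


E = 440.2 * 0.35 * 8760 / 1000 = 1349.6532 GWh


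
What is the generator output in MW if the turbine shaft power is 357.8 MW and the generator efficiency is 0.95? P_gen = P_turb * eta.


P_gen = 357.8 * 0.95 = 339.9100 MW


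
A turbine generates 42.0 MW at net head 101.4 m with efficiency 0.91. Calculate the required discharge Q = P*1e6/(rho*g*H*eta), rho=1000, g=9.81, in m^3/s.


Q = 42.0 * 1e6 / (1000 * 9.81 * 101.4 * 0.91) = 46.3982 m^3/s


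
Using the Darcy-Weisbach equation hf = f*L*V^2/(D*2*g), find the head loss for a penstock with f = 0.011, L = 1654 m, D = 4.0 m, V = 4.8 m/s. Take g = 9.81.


hf = 0.011 * 1654 * 4.8^2 / (4.0 * 2 * 9.81) = 5.3414 m


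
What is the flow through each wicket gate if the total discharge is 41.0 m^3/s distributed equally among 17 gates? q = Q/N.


q = 41.0 / 17 = 2.4118 m^3/s


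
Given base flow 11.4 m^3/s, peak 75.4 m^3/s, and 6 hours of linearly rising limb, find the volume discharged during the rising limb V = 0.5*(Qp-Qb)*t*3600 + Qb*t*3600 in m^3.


V = 0.5*(75.4 - 11.4)*6*3600 + 11.4*6*3600 = 937440.0000 m^3


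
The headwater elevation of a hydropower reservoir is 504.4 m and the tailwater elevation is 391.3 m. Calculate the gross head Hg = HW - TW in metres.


Hg = 504.4 - 391.3 = 113.1000 m


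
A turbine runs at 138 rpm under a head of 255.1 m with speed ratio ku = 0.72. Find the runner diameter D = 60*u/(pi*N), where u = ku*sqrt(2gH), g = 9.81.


u = 0.72 * sqrt(2*9.81*255.1) = 50.9375 m/s
D = 60 * 50.9375 / (pi * 138) = 7.0495 m


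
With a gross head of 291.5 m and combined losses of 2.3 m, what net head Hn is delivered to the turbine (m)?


Hn = 291.5 - 2.3 = 289.2000 m


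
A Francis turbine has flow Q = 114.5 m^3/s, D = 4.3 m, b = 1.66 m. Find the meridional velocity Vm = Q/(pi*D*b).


Vm = 114.5 / (pi * 4.3 * 1.66) = 5.1060 m/s


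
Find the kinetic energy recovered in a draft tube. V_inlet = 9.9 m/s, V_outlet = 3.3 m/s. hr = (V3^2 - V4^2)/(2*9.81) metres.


hr = (9.9^2 - 3.3^2) / (2*9.81) = 4.4404 m


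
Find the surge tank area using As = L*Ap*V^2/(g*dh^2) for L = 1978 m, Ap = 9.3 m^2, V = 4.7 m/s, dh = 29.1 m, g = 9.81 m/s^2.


As = 1978 * 9.3 * 4.7^2 / (9.81 * 29.1^2) = 48.9159 m^2


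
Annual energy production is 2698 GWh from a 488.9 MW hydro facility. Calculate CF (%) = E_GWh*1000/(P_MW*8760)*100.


CF = 2698 * 1000 / (488.9 * 8760) * 100 = 62.9967 %


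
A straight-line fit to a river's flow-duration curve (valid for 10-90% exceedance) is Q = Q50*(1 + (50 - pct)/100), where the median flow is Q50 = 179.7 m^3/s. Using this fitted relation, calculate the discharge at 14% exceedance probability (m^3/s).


Q = 179.7 * (1 + (50 - 14)/100) = 244.3920 m^3/s


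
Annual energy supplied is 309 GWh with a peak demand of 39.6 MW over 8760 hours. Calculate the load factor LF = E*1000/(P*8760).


LF = 309 * 1000 / (39.6 * 8760) = 0.8908


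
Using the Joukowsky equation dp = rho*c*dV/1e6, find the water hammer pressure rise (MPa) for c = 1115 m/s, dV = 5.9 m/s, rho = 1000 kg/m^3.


dp = 1000 * 1115 * 5.9 / 1e6 = 6.5785 MPa


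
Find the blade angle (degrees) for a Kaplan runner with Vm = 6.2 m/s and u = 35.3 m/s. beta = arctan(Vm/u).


beta = arctan(6.2 / 35.3) = 9.9617 degrees


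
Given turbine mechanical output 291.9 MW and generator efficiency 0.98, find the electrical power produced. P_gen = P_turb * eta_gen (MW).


P_gen = 291.9 * 0.98 = 286.0620 MW


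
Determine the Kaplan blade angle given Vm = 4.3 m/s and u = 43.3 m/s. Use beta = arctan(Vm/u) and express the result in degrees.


beta = arctan(4.3 / 43.3) = 5.6713 degrees


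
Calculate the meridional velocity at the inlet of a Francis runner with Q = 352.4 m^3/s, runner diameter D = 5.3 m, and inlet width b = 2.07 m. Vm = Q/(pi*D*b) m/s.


Vm = 352.4 / (pi * 5.3 * 2.07) = 10.2244 m/s


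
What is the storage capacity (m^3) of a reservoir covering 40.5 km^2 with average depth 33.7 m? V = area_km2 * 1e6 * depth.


V = 40.5 * 1e6 * 33.7 = 1.3648e+09 m^3


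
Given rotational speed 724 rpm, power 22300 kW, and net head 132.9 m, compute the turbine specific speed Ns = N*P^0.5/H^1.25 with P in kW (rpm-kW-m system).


Ns = 724 * 22300^0.5 / 132.9^1.25 = 239.5989


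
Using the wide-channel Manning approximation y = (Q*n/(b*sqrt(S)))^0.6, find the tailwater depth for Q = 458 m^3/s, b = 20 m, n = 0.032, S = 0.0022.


y = (458 * 0.032 / (20 * 0.0022^0.5))^0.6 = 5.2031 m


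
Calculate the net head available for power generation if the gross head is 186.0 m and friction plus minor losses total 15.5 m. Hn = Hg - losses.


Hn = 186.0 - 15.5 = 170.5000 m


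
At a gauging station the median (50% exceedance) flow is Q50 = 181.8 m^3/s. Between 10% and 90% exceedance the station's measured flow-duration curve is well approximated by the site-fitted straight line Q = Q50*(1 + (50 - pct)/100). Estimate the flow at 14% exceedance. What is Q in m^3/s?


Q = 181.8 * (1 + (50 - 14)/100) = 247.2480 m^3/s


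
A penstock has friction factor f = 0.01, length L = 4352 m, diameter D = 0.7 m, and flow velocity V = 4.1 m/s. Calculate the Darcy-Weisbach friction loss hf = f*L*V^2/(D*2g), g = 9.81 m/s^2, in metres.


hf = 0.01 * 4352 * 4.1^2 / (0.7 * 2 * 9.81) = 53.2672 m


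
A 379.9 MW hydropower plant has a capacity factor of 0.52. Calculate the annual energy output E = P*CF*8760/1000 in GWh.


E = 379.9 * 0.52 * 8760 / 1000 = 1730.5205 GWh


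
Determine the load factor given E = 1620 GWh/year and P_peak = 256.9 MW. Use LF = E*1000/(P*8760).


LF = 1620 * 1000 / (256.9 * 8760) = 0.7199


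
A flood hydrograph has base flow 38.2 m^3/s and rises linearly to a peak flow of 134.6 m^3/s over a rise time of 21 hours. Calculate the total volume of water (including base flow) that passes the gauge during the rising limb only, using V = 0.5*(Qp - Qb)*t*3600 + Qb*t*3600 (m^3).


V = 0.5*(134.6 - 38.2)*21*3600 + 38.2*21*3600 = 6.5318e+06 m^3


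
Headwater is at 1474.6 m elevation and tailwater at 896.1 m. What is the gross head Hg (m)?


Hg = 1474.6 - 896.1 = 578.5000 m


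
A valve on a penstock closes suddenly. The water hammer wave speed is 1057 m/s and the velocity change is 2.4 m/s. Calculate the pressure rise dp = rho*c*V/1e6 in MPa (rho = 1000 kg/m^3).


dp = 1000 * 1057 * 2.4 / 1e6 = 2.5368 MPa


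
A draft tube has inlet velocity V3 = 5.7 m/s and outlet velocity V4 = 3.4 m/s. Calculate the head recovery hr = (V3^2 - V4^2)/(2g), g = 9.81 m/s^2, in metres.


hr = (5.7^2 - 3.4^2) / (2*9.81) = 1.0668 m


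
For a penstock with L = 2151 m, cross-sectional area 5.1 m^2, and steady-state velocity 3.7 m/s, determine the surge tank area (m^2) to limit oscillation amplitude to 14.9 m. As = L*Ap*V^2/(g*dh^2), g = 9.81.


As = 2151 * 5.1 * 3.7^2 / (9.81 * 14.9^2) = 68.9561 m^2


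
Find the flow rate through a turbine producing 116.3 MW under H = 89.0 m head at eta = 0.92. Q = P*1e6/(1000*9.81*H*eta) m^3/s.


Q = 116.3 * 1e6 / (1000 * 9.81 * 89.0 * 0.92) = 144.7881 m^3/s


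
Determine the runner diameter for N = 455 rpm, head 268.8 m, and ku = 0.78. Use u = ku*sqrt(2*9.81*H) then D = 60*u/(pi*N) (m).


u = 0.78 * sqrt(2*9.81*268.8) = 56.6446 m/s
D = 60 * 56.6446 / (pi * 455) = 2.3777 m


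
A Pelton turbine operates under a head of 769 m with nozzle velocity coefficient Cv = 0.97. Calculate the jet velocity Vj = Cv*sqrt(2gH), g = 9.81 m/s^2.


Vj = 0.97 * sqrt(2*9.81*769) = 119.1474 m/s


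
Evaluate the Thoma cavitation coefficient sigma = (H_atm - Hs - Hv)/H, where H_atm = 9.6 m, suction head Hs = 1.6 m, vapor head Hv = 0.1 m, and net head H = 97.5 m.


sigma = (9.6 - 1.6 - 0.1) / 97.5 = 0.0810


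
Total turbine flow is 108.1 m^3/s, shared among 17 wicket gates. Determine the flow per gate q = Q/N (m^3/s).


q = 108.1 / 17 = 6.3588 m^3/s


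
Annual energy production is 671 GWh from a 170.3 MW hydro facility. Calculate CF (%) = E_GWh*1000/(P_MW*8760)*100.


CF = 671 * 1000 / (170.3 * 8760) * 100 = 44.9784 %


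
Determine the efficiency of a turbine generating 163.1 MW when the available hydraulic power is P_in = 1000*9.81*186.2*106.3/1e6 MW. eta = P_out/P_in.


P_in = 1000 * 9.81 * 186.2 * 106.3 / 1e6 = 194.1699 MW
eta = 163.1 / 194.1699 = 0.8400


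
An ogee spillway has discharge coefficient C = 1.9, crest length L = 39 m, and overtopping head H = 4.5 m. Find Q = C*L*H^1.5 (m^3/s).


Q = 1.9 * 39 * 4.5^1.5 = 707.3543 m^3/s


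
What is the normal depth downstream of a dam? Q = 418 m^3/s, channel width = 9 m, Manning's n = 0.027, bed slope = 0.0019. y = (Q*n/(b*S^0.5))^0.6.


y = (418 * 0.027 / (9 * 0.0019^0.5))^0.6 = 7.5050 m


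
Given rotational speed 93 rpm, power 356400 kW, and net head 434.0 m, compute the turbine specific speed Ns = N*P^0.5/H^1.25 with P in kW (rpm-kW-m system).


Ns = 93 * 356400^0.5 / 434.0^1.25 = 28.0278


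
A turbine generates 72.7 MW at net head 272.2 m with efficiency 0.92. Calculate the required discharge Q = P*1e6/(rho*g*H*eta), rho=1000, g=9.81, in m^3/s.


Q = 72.7 * 1e6 / (1000 * 9.81 * 272.2 * 0.92) = 29.5930 m^3/s


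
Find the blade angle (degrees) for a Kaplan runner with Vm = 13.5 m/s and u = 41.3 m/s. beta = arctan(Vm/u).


beta = arctan(13.5 / 41.3) = 18.1014 degrees


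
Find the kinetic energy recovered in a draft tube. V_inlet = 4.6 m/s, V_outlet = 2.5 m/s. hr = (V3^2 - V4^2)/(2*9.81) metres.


hr = (4.6^2 - 2.5^2) / (2*9.81) = 0.7599 m


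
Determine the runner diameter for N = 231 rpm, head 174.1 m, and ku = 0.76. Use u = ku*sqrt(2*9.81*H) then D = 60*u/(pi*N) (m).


u = 0.76 * sqrt(2*9.81*174.1) = 44.4184 m/s
D = 60 * 44.4184 / (pi * 231) = 3.6724 m


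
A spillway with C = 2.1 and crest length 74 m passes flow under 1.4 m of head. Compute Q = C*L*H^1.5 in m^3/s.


Q = 2.1 * 74 * 1.4^1.5 = 257.4205 m^3/s


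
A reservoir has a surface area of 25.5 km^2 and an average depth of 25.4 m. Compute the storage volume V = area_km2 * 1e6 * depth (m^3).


V = 25.5 * 1e6 * 25.4 = 6.4770e+08 m^3


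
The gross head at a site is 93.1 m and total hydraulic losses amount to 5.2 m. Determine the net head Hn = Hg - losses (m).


Hn = 93.1 - 5.2 = 87.9000 m


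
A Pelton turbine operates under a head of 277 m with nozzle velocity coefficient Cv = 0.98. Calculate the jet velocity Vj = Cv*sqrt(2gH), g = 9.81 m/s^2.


Vj = 0.98 * sqrt(2*9.81*277) = 72.2463 m/s


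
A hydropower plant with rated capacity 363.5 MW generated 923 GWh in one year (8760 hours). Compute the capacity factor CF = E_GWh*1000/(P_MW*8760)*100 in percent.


CF = 923 * 1000 / (363.5 * 8760) * 100 = 28.9863 %


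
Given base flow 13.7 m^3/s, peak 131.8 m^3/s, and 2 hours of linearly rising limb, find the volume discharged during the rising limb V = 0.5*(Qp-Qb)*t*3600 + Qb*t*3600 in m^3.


V = 0.5*(131.8 - 13.7)*2*3600 + 13.7*2*3600 = 523800.0000 m^3


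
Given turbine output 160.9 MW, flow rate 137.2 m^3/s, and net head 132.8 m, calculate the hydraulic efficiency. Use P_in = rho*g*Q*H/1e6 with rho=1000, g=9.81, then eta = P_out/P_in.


P_in = 1000 * 9.81 * 137.2 * 132.8 / 1e6 = 178.7398 MW
eta = 160.9 / 178.7398 = 0.9002


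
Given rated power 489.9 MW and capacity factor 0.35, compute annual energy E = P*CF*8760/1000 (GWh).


E = 489.9 * 0.35 * 8760 / 1000 = 1502.0334 GWh


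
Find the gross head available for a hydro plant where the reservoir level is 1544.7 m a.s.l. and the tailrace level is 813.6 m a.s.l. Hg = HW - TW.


Hg = 1544.7 - 813.6 = 731.1000 m


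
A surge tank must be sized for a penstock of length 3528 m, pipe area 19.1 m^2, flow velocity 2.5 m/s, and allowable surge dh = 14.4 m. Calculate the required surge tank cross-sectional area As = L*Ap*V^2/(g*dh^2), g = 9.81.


As = 3528 * 19.1 * 2.5^2 / (9.81 * 14.4^2) = 207.0370 m^2


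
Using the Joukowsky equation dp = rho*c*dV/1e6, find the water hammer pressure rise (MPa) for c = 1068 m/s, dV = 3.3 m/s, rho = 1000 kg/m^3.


dp = 1000 * 1068 * 3.3 / 1e6 = 3.5244 MPa


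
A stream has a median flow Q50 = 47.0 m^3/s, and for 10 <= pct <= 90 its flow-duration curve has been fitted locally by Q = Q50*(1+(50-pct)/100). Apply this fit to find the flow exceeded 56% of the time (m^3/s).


Q = 47.0 * (1 + (50 - 56)/100) = 44.1800 m^3/s


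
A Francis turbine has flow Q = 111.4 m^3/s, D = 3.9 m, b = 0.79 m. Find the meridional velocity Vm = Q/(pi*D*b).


Vm = 111.4 / (pi * 3.9 * 0.79) = 11.5092 m/s


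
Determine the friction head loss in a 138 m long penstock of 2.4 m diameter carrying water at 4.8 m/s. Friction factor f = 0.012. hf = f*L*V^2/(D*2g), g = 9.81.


hf = 0.012 * 138 * 4.8^2 / (2.4 * 2 * 9.81) = 0.8103 m


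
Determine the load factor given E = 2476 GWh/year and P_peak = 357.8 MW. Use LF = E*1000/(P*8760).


LF = 2476 * 1000 / (357.8 * 8760) = 0.7900


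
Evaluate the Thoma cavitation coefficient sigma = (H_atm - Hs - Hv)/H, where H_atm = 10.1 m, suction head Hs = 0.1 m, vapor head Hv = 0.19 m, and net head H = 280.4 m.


sigma = (10.1 - 0.1 - 0.19) / 280.4 = 0.0350


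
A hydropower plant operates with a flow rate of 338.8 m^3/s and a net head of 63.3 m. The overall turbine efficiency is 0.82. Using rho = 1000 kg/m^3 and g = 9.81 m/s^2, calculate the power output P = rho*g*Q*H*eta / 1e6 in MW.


P = 1000 * 9.81 * 338.8 * 63.3 * 0.82 / 1e6 = 172.5162 MW


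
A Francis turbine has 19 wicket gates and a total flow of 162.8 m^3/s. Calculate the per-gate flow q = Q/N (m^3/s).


q = 162.8 / 19 = 8.5684 m^3/s


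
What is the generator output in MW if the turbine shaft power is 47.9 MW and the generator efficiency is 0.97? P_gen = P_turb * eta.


P_gen = 47.9 * 0.97 = 46.4630 MW


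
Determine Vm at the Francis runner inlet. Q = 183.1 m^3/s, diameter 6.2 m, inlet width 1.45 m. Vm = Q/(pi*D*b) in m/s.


Vm = 183.1 / (pi * 6.2 * 1.45) = 6.4830 m/s


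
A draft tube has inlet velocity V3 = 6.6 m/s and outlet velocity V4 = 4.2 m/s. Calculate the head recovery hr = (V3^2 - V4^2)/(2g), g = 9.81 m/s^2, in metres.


hr = (6.6^2 - 4.2^2) / (2*9.81) = 1.3211 m


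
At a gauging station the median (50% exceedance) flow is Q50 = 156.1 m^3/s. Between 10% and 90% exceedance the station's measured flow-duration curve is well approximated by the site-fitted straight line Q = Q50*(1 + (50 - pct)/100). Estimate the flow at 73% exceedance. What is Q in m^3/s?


Q = 156.1 * (1 + (50 - 73)/100) = 120.1970 m^3/s


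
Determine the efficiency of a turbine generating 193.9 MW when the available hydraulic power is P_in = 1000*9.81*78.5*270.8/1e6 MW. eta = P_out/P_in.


P_in = 1000 * 9.81 * 78.5 * 270.8 / 1e6 = 208.5390 MW
eta = 193.9 / 208.5390 = 0.9298


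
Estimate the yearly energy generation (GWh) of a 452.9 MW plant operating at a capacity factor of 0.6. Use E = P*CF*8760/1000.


E = 452.9 * 0.6 * 8760 / 1000 = 2380.4424 GWh


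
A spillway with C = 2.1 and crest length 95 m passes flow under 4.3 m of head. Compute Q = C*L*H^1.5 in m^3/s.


Q = 2.1 * 95 * 4.3^1.5 = 1778.8756 m^3/s


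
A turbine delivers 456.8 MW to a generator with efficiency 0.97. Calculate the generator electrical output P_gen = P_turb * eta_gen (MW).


P_gen = 456.8 * 0.97 = 443.0960 MW


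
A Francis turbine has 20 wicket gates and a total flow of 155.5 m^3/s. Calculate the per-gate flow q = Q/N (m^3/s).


q = 155.5 / 20 = 7.7750 m^3/s


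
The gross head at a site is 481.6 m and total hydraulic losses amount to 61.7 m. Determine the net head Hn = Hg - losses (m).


Hn = 481.6 - 61.7 = 419.9000 m


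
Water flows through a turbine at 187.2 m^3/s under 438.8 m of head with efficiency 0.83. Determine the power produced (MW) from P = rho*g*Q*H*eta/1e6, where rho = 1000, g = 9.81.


P = 1000 * 9.81 * 187.2 * 438.8 * 0.83 / 1e6 = 668.8359 MW


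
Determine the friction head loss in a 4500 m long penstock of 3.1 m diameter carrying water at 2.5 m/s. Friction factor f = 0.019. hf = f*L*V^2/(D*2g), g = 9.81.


hf = 0.019 * 4500 * 2.5^2 / (3.1 * 2 * 9.81) = 8.7859 m


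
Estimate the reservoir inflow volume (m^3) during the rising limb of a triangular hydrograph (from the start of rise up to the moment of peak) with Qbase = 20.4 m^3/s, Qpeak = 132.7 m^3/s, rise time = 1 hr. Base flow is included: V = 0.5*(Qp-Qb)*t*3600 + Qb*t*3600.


V = 0.5*(132.7 - 20.4)*1*3600 + 20.4*1*3600 = 275580.0000 m^3


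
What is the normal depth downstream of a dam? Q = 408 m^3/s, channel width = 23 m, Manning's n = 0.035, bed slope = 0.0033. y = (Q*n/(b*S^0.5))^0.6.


y = (408 * 0.035 / (23 * 0.0033^0.5))^0.6 = 4.1711 m


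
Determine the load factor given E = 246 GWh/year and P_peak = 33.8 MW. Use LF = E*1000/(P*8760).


LF = 246 * 1000 / (33.8 * 8760) = 0.8308


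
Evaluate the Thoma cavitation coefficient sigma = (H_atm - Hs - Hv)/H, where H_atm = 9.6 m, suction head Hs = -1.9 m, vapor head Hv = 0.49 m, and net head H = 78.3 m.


sigma = (9.6 - (-1.9) - 0.49) / 78.3 = 0.1406


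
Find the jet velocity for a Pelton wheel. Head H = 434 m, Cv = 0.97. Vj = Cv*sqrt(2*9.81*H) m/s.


Vj = 0.97 * sqrt(2*9.81*434) = 89.5089 m/s


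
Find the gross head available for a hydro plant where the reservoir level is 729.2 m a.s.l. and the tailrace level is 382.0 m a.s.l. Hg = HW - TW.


Hg = 729.2 - 382.0 = 347.2000 m


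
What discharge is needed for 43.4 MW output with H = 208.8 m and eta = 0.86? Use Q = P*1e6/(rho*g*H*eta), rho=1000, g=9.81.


Q = 43.4 * 1e6 / (1000 * 9.81 * 208.8 * 0.86) = 24.6372 m^3/s


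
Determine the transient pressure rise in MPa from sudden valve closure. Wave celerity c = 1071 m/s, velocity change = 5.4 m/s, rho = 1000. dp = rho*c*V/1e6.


dp = 1000 * 1071 * 5.4 / 1e6 = 5.7834 MPa


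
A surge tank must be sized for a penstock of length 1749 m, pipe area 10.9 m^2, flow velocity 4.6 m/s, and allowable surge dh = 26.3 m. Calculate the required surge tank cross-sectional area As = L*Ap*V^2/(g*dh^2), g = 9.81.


As = 1749 * 10.9 * 4.6^2 / (9.81 * 26.3^2) = 59.4499 m^2


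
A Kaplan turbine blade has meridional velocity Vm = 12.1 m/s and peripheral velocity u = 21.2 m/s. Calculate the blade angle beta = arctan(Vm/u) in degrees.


beta = arctan(12.1 / 21.2) = 29.7158 degrees


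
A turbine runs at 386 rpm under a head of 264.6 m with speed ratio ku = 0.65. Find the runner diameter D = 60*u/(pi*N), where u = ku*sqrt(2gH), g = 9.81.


u = 0.65 * sqrt(2*9.81*264.6) = 46.8336 m/s
D = 60 * 46.8336 / (pi * 386) = 2.3172 m


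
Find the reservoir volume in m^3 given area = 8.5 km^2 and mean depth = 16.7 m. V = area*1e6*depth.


V = 8.5 * 1e6 * 16.7 = 1.4195e+08 m^3


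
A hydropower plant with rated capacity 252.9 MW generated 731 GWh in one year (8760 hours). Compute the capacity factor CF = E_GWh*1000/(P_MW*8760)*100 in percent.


CF = 731 * 1000 / (252.9 * 8760) * 100 = 32.9962 %


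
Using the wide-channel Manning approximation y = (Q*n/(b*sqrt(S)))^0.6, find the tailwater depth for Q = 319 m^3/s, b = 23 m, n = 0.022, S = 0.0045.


y = (319 * 0.022 / (23 * 0.0045^0.5))^0.6 = 2.4816 m


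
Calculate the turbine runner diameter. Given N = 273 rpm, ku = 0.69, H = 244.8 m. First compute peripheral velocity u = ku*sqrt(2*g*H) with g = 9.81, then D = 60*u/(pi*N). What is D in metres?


u = 0.69 * sqrt(2*9.81*244.8) = 47.8194 m/s
D = 60 * 47.8194 / (pi * 273) = 3.3454 m


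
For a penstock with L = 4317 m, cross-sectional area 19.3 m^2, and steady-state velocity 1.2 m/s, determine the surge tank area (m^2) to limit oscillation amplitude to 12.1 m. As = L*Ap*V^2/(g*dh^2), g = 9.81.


As = 4317 * 19.3 * 1.2^2 / (9.81 * 12.1^2) = 83.5338 m^2


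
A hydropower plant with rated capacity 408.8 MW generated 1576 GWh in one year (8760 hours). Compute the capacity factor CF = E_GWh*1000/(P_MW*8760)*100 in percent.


CF = 1576 * 1000 / (408.8 * 8760) * 100 = 44.0090 %


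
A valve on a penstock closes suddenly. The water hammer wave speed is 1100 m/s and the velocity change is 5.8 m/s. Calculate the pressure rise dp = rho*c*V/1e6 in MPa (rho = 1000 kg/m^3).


dp = 1000 * 1100 * 5.8 / 1e6 = 6.3800 MPa


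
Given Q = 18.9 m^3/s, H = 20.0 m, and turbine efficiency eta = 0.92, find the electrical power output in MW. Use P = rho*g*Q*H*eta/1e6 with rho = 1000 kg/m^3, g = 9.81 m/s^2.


P = 1000 * 9.81 * 18.9 * 20.0 * 0.92 / 1e6 = 3.4115 MW


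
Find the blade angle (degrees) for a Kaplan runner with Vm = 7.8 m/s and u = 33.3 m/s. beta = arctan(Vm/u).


beta = arctan(7.8 / 33.3) = 13.1830 degrees


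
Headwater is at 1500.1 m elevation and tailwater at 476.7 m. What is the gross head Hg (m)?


Hg = 1500.1 - 476.7 = 1023.4000 m


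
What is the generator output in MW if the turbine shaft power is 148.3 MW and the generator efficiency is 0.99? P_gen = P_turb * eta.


P_gen = 148.3 * 0.99 = 146.8170 MW


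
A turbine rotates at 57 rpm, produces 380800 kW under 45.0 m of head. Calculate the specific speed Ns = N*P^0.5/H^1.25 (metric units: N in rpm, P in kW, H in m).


Ns = 57 * 380800^0.5 / 45.0^1.25 = 301.7920


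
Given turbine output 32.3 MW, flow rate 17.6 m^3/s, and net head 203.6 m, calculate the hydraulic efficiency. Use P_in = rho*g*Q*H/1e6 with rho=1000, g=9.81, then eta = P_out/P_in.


P_in = 1000 * 9.81 * 17.6 * 203.6 / 1e6 = 35.1528 MW
eta = 32.3 / 35.1528 = 0.9188


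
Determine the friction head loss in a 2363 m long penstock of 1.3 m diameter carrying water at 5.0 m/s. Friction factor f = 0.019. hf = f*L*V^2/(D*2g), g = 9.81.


hf = 0.019 * 2363 * 5.0^2 / (1.3 * 2 * 9.81) = 44.0063 m


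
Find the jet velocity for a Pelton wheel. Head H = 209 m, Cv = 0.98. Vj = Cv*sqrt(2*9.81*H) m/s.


Vj = 0.98 * sqrt(2*9.81*209) = 62.7551 m/s


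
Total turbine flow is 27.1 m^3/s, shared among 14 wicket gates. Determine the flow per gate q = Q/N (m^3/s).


q = 27.1 / 14 = 1.9357 m^3/s


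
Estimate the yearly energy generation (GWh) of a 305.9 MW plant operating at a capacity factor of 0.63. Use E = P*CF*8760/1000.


E = 305.9 * 0.63 * 8760 / 1000 = 1688.2009 GWh


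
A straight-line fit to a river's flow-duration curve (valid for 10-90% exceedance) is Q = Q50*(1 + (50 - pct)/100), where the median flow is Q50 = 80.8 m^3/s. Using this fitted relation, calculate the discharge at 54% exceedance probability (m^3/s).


Q = 80.8 * (1 + (50 - 54)/100) = 77.5680 m^3/s


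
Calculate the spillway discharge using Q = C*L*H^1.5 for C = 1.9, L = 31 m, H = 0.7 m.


Q = 1.9 * 31 * 0.7^1.5 = 34.4955 m^3/s


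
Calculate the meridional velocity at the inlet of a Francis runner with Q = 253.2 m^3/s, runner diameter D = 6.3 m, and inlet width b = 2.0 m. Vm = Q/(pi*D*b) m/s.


Vm = 253.2 / (pi * 6.3 * 2.0) = 6.3965 m/s


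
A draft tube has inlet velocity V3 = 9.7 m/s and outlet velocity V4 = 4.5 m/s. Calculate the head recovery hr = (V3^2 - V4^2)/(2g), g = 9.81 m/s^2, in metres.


hr = (9.7^2 - 4.5^2) / (2*9.81) = 3.7635 m


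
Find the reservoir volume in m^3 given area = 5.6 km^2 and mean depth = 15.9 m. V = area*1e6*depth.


V = 5.6 * 1e6 * 15.9 = 8.9040e+07 m^3


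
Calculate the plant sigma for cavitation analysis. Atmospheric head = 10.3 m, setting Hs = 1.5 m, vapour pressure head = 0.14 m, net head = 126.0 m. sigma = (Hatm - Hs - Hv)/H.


sigma = (10.3 - 1.5 - 0.14) / 126.0 = 0.0687


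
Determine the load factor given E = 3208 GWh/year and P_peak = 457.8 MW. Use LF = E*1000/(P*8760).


LF = 3208 * 1000 / (457.8 * 8760) = 0.7999


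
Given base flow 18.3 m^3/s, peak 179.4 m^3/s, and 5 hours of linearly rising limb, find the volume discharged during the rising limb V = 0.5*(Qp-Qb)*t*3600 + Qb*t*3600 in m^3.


V = 0.5*(179.4 - 18.3)*5*3600 + 18.3*5*3600 = 1.7793e+06 m^3


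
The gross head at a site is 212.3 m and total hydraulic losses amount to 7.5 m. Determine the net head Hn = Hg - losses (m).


Hn = 212.3 - 7.5 = 204.8000 m


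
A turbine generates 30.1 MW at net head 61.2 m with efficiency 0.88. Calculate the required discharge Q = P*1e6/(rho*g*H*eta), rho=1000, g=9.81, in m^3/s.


Q = 30.1 * 1e6 / (1000 * 9.81 * 61.2 * 0.88) = 56.9723 m^3/s


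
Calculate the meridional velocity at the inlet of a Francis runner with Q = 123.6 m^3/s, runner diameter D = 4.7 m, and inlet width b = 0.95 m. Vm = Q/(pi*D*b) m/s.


Vm = 123.6 / (pi * 4.7 * 0.95) = 8.8114 m/s


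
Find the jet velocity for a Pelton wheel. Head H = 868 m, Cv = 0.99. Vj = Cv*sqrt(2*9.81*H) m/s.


Vj = 0.99 * sqrt(2*9.81*868) = 129.1947 m/s


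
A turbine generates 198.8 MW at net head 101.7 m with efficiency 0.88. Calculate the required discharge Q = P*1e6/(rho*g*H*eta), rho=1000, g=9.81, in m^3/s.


Q = 198.8 * 1e6 / (1000 * 9.81 * 101.7 * 0.88) = 226.4351 m^3/s


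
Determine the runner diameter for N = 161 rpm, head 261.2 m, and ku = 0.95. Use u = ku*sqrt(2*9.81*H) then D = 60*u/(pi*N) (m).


u = 0.95 * sqrt(2*9.81*261.2) = 68.0080 m/s
D = 60 * 68.0080 / (pi * 161) = 8.0674 m


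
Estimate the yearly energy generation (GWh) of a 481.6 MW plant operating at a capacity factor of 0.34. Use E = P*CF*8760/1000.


E = 481.6 * 0.34 * 8760 / 1000 = 1434.3974 GWh


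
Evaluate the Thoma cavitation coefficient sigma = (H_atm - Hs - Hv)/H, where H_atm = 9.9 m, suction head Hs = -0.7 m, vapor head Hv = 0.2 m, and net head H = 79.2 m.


sigma = (9.9 - (-0.7) - 0.2) / 79.2 = 0.1313


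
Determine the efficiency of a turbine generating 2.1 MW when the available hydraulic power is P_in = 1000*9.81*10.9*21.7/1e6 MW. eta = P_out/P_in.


P_in = 1000 * 9.81 * 10.9 * 21.7 / 1e6 = 2.3204 MW
eta = 2.1 / 2.3204 = 0.9050


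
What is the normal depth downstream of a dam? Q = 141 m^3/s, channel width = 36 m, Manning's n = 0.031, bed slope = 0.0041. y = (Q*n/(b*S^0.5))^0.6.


y = (141 * 0.031 / (36 * 0.0041^0.5))^0.6 = 1.4680 m


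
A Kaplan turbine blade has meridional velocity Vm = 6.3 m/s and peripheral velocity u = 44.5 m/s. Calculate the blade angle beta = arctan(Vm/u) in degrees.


beta = arctan(6.3 / 44.5) = 8.0580 degrees


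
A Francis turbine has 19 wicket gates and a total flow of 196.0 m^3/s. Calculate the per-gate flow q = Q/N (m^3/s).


q = 196.0 / 19 = 10.3158 m^3/s
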